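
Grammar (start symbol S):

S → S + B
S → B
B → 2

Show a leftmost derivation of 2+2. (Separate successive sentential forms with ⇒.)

S ⇒ S+B ⇒ B+B ⇒ 2+B ⇒ 2+2

S ⇒ S+B   [S → S + B]
S+B ⇒ B+B   [S → B]
B+B ⇒ 2+B   [B → 2]
2+B ⇒ 2+2   [B → 2]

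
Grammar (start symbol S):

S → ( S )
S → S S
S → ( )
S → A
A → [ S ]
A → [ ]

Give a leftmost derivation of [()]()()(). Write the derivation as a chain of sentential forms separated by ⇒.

S⇒SS⇒SSS⇒SSSS⇒ASSS⇒[S]SSS⇒[()]SSS⇒[()]()SS⇒[()]()()S⇒[()]()()()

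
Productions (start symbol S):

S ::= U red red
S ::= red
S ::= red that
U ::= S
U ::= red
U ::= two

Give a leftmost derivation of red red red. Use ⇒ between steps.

S ⇒ U red red ⇒ S red red ⇒ red red red

S ⇒ U red red   [S ::= U red red]
U red red ⇒ S red red   [U ::= S]
S red red ⇒ red red red   [S ::= red]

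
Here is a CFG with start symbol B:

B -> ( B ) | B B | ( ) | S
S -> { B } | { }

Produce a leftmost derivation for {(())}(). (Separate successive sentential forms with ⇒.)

B ⇒ BB   [B -> B B]
BB ⇒ SB   [B -> S]
SB ⇒ {B}B   [S -> { B }]
{B}B ⇒ {(B)}B   [B -> ( B )]
{(B)}B ⇒ {(())}B   [B -> ( )]
{(())}B ⇒ {(())}()   [B -> ( )]

B ⇒ BB ⇒ SB ⇒ {B}B ⇒ {(B)}B ⇒ {(())}B ⇒ {(())}()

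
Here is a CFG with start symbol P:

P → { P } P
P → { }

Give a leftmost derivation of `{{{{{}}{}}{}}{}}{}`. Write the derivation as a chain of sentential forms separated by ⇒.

P ⇒ {P}P   [P → { P } P]
{P}P ⇒ {{P}P}P   [P → { P } P]
{{P}P}P ⇒ {{{P}P}P}P   [P → { P } P]
{{{P}P}P}P ⇒ {{{{P}P}P}P}P   [P → { P } P]
{{{{P}P}P}P}P ⇒ {{{{{}}P}P}P}P   [P → { }]
{{{{{}}P}P}P}P ⇒ {{{{{}}{}}P}P}P   [P → { }]
{{{{{}}{}}P}P}P ⇒ {{{{{}}{}}{}}P}P   [P → { }]
{{{{{}}{}}{}}P}P ⇒ {{{{{}}{}}{}}{}}P   [P → { }]
{{{{{}}{}}{}}{}}P ⇒ {{{{{}}{}}{}}{}}{}   [P → { }]

P ⇒ {P}P ⇒ {{P}P}P ⇒ {{{P}P}P}P ⇒ {{{{P}P}P}P}P ⇒ {{{{{}}P}P}P}P ⇒ {{{{{}}{}}P}P}P ⇒ {{{{{}}{}}{}}P}P ⇒ {{{{{}}{}}{}}{}}P ⇒ {{{{{}}{}}{}}{}}{}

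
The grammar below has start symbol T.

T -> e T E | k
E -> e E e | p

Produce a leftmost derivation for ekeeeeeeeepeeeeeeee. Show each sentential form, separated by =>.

T => eTE   [T -> e T E]
eTE => ekE   [T -> k]
ekE => ekeEe   [E -> e E e]
ekeEe => ekeeEee   [E -> e E e]
ekeeEee => ekeeeEeee   [E -> e E e]
ekeeeEeee => ekeeeeEeeee   [E -> e E e]
ekeeeeEeeee => ekeeeeeEeeeee   [E -> e E e]
ekeeeeeEeeeee => ekeeeeeeEeeeeee   [E -> e E e]
ekeeeeeeEeeeeee => ekeeeeeeeEeeeeeee   [E -> e E e]
ekeeeeeeeEeeeeeee => ekeeeeeeeeEeeeeeeee   [E -> e E e]
ekeeeeeeeeEeeeeeeee => ekeeeeeeeepeeeeeeee   [E -> p]

T => eTE => ekE => ekeEe => ekeeEee => ekeeeEeee => ekeeeeEeeee => ekeeeeeEeeeee => ekeeeeeeEeeeeee => ekeeeeeeeEeeeeeee => ekeeeeeeeeEeeeeeeee => ekeeeeeeeepeeeeeeee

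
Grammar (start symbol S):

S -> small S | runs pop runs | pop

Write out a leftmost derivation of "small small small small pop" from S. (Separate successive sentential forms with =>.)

S => small S   [S -> small S]
small S => small small S   [S -> small S]
small small S => small small small S   [S -> small S]
small small small S => small small small small S   [S -> small S]
small small small small S => small small small small pop   [S -> pop]

S => small S => small small S => small small small S => small small small small S => small small small small pop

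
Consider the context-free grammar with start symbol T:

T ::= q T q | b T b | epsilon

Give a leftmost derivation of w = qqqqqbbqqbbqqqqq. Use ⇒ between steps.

T ⇒ qTq ⇒ qqTqq ⇒ qqqTqqq ⇒ qqqqTqqqq ⇒ qqqqqTqqqqq ⇒ qqqqqbTbqqqqq ⇒ qqqqqbbTbbqqqqq ⇒ qqqqqbbqTqbbqqqqq ⇒ qqqqqbbqqbbqqqqq

T ⇒ qTq   [T ::= q T q]
qTq ⇒ qqTqq   [T ::= q T q]
qqTqq ⇒ qqqTqqq   [T ::= q T q]
qqqTqqq ⇒ qqqqTqqqq   [T ::= q T q]
qqqqTqqqq ⇒ qqqqqTqqqqq   [T ::= q T q]
qqqqqTqqqqq ⇒ qqqqqbTbqqqqq   [T ::= b T b]
qqqqqbTbqqqqq ⇒ qqqqqbbTbbqqqqq   [T ::= b T b]
qqqqqbbTbbqqqqq ⇒ qqqqqbbqTqbbqqqqq   [T ::= q T q]
qqqqqbbqTqbbqqqqq ⇒ qqqqqbbqqbbqqqqq   [T ::= epsilon]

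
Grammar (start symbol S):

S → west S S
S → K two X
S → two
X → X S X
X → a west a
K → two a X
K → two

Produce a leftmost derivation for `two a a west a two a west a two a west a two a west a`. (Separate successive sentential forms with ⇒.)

S ⇒ K two X   [S → K two X]
K two X ⇒ two a X two X   [K → two a X]
two a X two X ⇒ two a X S X two X   [X → X S X]
two a X S X two X ⇒ two a X S X S X two X   [X → X S X]
two a X S X S X two X ⇒ two a a west a S X S X two X   [X → a west a]
two a a west a S X S X two X ⇒ two a a west a two X S X two X   [S → two]
two a a west a two X S X two X ⇒ two a a west a two a west a S X two X   [X → a west a]
two a a west a two a west a S X two X ⇒ two a a west a two a west a two X two X   [S → two]
two a a west a two a west a two X two X ⇒ two a a west a two a west a two a west a two X   [X → a west a]
two a a west a two a west a two a west a two X ⇒ two a a west a two a west a two a west a two a west a   [X → a west a]

S ⇒ K two X ⇒ two a X two X ⇒ two a X S X two X ⇒ two a X S X S X two X ⇒ two a a west a S X S X two X ⇒ two a a west a two X S X two X ⇒ two a a west a two a west a S X two X ⇒ two a a west a two a west a two X two X ⇒ two a a west a two a west a two a west a two X ⇒ two a a west a two a west a two a west a two a west a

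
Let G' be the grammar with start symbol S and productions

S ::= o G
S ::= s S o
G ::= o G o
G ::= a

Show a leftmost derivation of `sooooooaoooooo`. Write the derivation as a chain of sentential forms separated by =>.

S => sSo   [S ::= s S o]
sSo => soGo   [S ::= o G]
soGo => sooGoo   [G ::= o G o]
sooGoo => soooGooo   [G ::= o G o]
soooGooo => sooooGoooo   [G ::= o G o]
sooooGoooo => soooooGooooo   [G ::= o G o]
soooooGooooo => sooooooGoooooo   [G ::= o G o]
sooooooGoooooo => sooooooaoooooo   [G ::= a]

S=>sSo=>soGo=>sooGoo=>soooGooo=>sooooGoooo=>soooooGooooo=>sooooooGoooooo=>sooooooaoooooo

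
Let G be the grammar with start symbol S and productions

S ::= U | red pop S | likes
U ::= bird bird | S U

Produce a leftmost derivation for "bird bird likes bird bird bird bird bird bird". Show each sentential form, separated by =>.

S => U   [S ::= U]
U => S U   [U ::= S U]
S U => U U   [S ::= U]
U U => S U U   [U ::= S U]
S U U => U U U   [S ::= U]
U U U => bird bird U U   [U ::= bird bird]
bird bird U U => bird bird S U U   [U ::= S U]
bird bird S U U => bird bird U U U   [S ::= U]
bird bird U U U => bird bird S U U U   [U ::= S U]
bird bird S U U U => bird bird likes U U U   [S ::= likes]
bird bird likes U U U => bird bird likes bird bird U U   [U ::= bird bird]
bird bird likes bird bird U U => bird bird likes bird bird bird bird U   [U ::= bird bird]
bird bird likes bird bird bird bird U => bird bird likes bird bird bird bird bird bird   [U ::= bird bird]

S => U => S U => U U => S U U => U U U => bird bird U U => bird bird S U U => bird bird U U U => bird bird S U U U => bird bird likes U U U => bird bird likes bird bird U U => bird bird likes bird bird bird bird U => bird bird likes bird bird bird bird bird bird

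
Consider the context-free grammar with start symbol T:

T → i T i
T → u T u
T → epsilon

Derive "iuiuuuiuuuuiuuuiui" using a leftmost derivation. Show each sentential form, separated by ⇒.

T ⇒ iTi   [T → i T i]
iTi ⇒ iuTui   [T → u T u]
iuTui ⇒ iuiTiui   [T → i T i]
iuiTiui ⇒ iuiuTuiui   [T → u T u]
iuiuTuiui ⇒ iuiuuTuuiui   [T → u T u]
iuiuuTuuiui ⇒ iuiuuuTuuuiui   [T → u T u]
iuiuuuTuuuiui ⇒ iuiuuuiTiuuuiui   [T → i T i]
iuiuuuiTiuuuiui ⇒ iuiuuuiuTuiuuuiui   [T → u T u]
iuiuuuiuTuiuuuiui ⇒ iuiuuuiuuTuuiuuuiui   [T → u T u]
iuiuuuiuuTuuiuuuiui ⇒ iuiuuuiuuuuiuuuiui   [T → epsilon]

T ⇒ iTi ⇒ iuTui ⇒ iuiTiui ⇒ iuiuTuiui ⇒ iuiuuTuuiui ⇒ iuiuuuTuuuiui ⇒ iuiuuuiTiuuuiui ⇒ iuiuuuiuTuiuuuiui ⇒ iuiuuuiuuTuuiuuuiui ⇒ iuiuuuiuuuuiuuuiui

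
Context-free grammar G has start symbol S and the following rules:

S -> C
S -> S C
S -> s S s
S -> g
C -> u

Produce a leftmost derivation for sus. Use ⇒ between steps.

S ⇒ sSs ⇒ sCs ⇒ sus

S ⇒ sSs   [S -> s S s]
sSs ⇒ sCs   [S -> C]
sCs ⇒ sus   [C -> u]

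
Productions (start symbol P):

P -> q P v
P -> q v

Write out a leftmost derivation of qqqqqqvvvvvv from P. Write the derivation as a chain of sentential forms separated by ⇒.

P⇒qPv⇒qqPvv⇒qqqPvvv⇒qqqqPvvvv⇒qqqqqPvvvvv⇒qqqqqqvvvvvv

P ⇒ qPv   [P -> q P v]
qPv ⇒ qqPvv   [P -> q P v]
qqPvv ⇒ qqqPvvv   [P -> q P v]
qqqPvvv ⇒ qqqqPvvvv   [P -> q P v]
qqqqPvvvv ⇒ qqqqqPvvvvv   [P -> q P v]
qqqqqPvvvvv ⇒ qqqqqqvvvvvv   [P -> q v]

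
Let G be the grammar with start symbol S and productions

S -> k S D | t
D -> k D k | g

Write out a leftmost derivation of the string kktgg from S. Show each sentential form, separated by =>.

S=>kSD=>kkSDD=>kktDD=>kktgD=>kktgg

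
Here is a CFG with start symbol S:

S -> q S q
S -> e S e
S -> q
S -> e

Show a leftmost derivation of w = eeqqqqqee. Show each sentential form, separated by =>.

S => eSe => eeSee => eeqSqee => eeqqSqqee => eeqqqqqee

S => eSe   [S -> e S e]
eSe => eeSee   [S -> e S e]
eeSee => eeqSqee   [S -> q S q]
eeqSqee => eeqqSqqee   [S -> q S q]
eeqqSqqee => eeqqqqqee   [S -> q]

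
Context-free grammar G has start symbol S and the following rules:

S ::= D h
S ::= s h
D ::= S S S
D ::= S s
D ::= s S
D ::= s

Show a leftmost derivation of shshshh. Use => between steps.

S=>Dh=>SSSh=>DhSSh=>shSSh=>shshSh=>shshshh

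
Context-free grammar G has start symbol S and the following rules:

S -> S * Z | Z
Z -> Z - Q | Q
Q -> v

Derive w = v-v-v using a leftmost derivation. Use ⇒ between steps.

S⇒Z⇒Z-Q⇒Z-Q-Q⇒Q-Q-Q⇒v-Q-Q⇒v-v-Q⇒v-v-v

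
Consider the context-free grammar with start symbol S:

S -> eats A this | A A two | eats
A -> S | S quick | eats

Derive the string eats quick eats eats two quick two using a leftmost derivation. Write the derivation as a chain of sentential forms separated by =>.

S => A A two   [S -> A A two]
A A two => S quick A two   [A -> S quick]
S quick A two => eats quick A two   [S -> eats]
eats quick A two => eats quick S quick two   [A -> S quick]
eats quick S quick two => eats quick A A two quick two   [S -> A A two]
eats quick A A two quick two => eats quick eats A two quick two   [A -> eats]
eats quick eats A two quick two => eats quick eats S two quick two   [A -> S]
eats quick eats S two quick two => eats quick eats eats two quick two   [S -> eats]

S => A A two => S quick A two => eats quick A two => eats quick S quick two => eats quick A A two quick two => eats quick eats A two quick two => eats quick eats S two quick two => eats quick eats eats two quick two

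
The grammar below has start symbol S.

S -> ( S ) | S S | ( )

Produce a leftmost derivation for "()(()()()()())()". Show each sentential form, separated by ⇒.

S ⇒ SS ⇒ SSS ⇒ ()SS ⇒ ()(S)S ⇒ ()(SS)S ⇒ ()(SSS)S ⇒ ()(SSSS)S ⇒ ()(SSSSS)S ⇒ ()(()SSSS)S ⇒ ()(()()SSS)S ⇒ ()(()()()SS)S ⇒ ()(()()()()S)S ⇒ ()(()()()()())S ⇒ ()(()()()()())()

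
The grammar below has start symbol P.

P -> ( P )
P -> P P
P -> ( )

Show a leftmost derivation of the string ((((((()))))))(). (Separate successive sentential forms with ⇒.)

P ⇒ PP   [P -> P P]
PP ⇒ (P)P   [P -> ( P )]
(P)P ⇒ ((P))P   [P -> ( P )]
((P))P ⇒ (((P)))P   [P -> ( P )]
(((P)))P ⇒ ((((P))))P   [P -> ( P )]
((((P))))P ⇒ (((((P)))))P   [P -> ( P )]
(((((P)))))P ⇒ ((((((P))))))P   [P -> ( P )]
((((((P))))))P ⇒ ((((((()))))))P   [P -> ( )]
((((((()))))))P ⇒ ((((((()))))))()   [P -> ( )]

P ⇒ PP ⇒ (P)P ⇒ ((P))P ⇒ (((P)))P ⇒ ((((P))))P ⇒ (((((P)))))P ⇒ ((((((P))))))P ⇒ ((((((()))))))P ⇒ ((((((()))))))()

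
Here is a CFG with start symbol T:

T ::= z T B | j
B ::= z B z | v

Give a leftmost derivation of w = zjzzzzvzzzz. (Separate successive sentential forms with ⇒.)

T ⇒ zTB   [T ::= z T B]
zTB ⇒ zjB   [T ::= j]
zjB ⇒ zjzBz   [B ::= z B z]
zjzBz ⇒ zjzzBzz   [B ::= z B z]
zjzzBzz ⇒ zjzzzBzzz   [B ::= z B z]
zjzzzBzzz ⇒ zjzzzzBzzzz   [B ::= z B z]
zjzzzzBzzzz ⇒ zjzzzzvzzzz   [B ::= v]

T ⇒ zTB ⇒ zjB ⇒ zjzBz ⇒ zjzzBzz ⇒ zjzzzBzzz ⇒ zjzzzzBzzzz ⇒ zjzzzzvzzzz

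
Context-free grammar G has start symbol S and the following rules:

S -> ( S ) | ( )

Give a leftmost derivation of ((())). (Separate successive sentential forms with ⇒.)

S ⇒ (S)   [S -> ( S )]
(S) ⇒ ((S))   [S -> ( S )]
((S)) ⇒ ((()))   [S -> ( )]

S ⇒ (S) ⇒ ((S)) ⇒ ((()))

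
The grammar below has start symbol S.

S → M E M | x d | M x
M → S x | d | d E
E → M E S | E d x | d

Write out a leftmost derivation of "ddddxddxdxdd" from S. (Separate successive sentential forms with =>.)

S => MEM   [S → M E M]
MEM => dEM   [M → d]
dEM => dMESM   [E → M E S]
dMESM => ddEESM   [M → d E]
ddEESM => ddEdxESM   [E → E d x]
ddEdxESM => ddMESdxESM   [E → M E S]
ddMESdxESM => dddESdxESM   [M → d]
dddESdxESM => ddddSdxESM   [E → d]
ddddSdxESM => ddddxddxESM   [S → x d]
ddddxddxESM => ddddxddxdSM   [E → d]
ddddxddxdSM => ddddxddxdxdM   [S → x d]
ddddxddxdxdM => ddddxddxdxdd   [M → d]

S => MEM => dEM => dMESM => ddEESM => ddEdxESM => ddMESdxESM => dddESdxESM => ddddSdxESM => ddddxddxESM => ddddxddxdSM => ddddxddxdxdM => ddddxddxdxdd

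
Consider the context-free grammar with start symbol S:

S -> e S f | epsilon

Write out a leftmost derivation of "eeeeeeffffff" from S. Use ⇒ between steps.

S ⇒ eSf   [S -> e S f]
eSf ⇒ eeSff   [S -> e S f]
eeSff ⇒ eeeSfff   [S -> e S f]
eeeSfff ⇒ eeeeSffff   [S -> e S f]
eeeeSffff ⇒ eeeeeSfffff   [S -> e S f]
eeeeeSfffff ⇒ eeeeeeSffffff   [S -> e S f]
eeeeeeSffffff ⇒ eeeeeeffffff   [S -> epsilon]

S ⇒ eSf ⇒ eeSff ⇒ eeeSfff ⇒ eeeeSffff ⇒ eeeeeSfffff ⇒ eeeeeeSffffff ⇒ eeeeeeffffff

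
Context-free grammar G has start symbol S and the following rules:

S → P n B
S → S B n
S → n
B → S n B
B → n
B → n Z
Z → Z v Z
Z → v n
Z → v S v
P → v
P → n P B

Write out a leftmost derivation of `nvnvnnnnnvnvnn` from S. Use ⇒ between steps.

S ⇒ SBn   [S → S B n]
SBn ⇒ PnBBn   [S → P n B]
PnBBn ⇒ nPBnBBn   [P → n P B]
nPBnBBn ⇒ nvBnBBn   [P → v]
nvBnBBn ⇒ nvnZnBBn   [B → n Z]
nvnZnBBn ⇒ nvnvnnBBn   [Z → v n]
nvnvnnBBn ⇒ nvnvnnSnBBn   [B → S n B]
nvnvnnSnBBn ⇒ nvnvnnnnBBn   [S → n]
nvnvnnnnBBn ⇒ nvnvnnnnnZBn   [B → n Z]
nvnvnnnnnZBn ⇒ nvnvnnnnnvSvBn   [Z → v S v]
nvnvnnnnnvSvBn ⇒ nvnvnnnnnvnvBn   [S → n]
nvnvnnnnnvnvBn ⇒ nvnvnnnnnvnvnn   [B → n]

S ⇒ SBn ⇒ PnBBn ⇒ nPBnBBn ⇒ nvBnBBn ⇒ nvnZnBBn ⇒ nvnvnnBBn ⇒ nvnvnnSnBBn ⇒ nvnvnnnnBBn ⇒ nvnvnnnnnZBn ⇒ nvnvnnnnnvSvBn ⇒ nvnvnnnnnvnvBn ⇒ nvnvnnnnnvnvnn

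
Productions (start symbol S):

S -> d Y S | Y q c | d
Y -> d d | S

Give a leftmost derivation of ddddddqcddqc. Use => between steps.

S => dYS => dSS => ddYSS => ddddSS => ddddYqcS => ddddddqcS => ddddddqcYqc => ddddddqcddqc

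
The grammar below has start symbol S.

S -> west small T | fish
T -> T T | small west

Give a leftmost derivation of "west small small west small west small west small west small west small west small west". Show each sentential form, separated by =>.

S => west small T => west small T T => west small T T T => west small T T T T => west small T T T T T => west small T T T T T T => west small T T T T T T T => west small small west T T T T T T => west small small west small west T T T T T => west small small west small west small west T T T T => west small small west small west small west small west T T T => west small small west small west small west small west small west T T => west small small west small west small west small west small west small west T => west small small west small west small west small west small west small west small west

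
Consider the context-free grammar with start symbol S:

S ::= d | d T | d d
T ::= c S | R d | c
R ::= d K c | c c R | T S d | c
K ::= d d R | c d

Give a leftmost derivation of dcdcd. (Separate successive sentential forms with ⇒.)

S⇒dT⇒dcS⇒dcdT⇒dcdcS⇒dcdcd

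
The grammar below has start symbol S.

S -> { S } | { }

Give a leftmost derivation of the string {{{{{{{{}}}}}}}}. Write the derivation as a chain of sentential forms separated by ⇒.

S ⇒ {S}   [S -> { S }]
{S} ⇒ {{S}}   [S -> { S }]
{{S}} ⇒ {{{S}}}   [S -> { S }]
{{{S}}} ⇒ {{{{S}}}}   [S -> { S }]
{{{{S}}}} ⇒ {{{{{S}}}}}   [S -> { S }]
{{{{{S}}}}} ⇒ {{{{{{S}}}}}}   [S -> { S }]
{{{{{{S}}}}}} ⇒ {{{{{{{S}}}}}}}   [S -> { S }]
{{{{{{{S}}}}}}} ⇒ {{{{{{{{}}}}}}}}   [S -> { }]

S ⇒ {S} ⇒ {{S}} ⇒ {{{S}}} ⇒ {{{{S}}}} ⇒ {{{{{S}}}}} ⇒ {{{{{{S}}}}}} ⇒ {{{{{{{S}}}}}}} ⇒ {{{{{{{{}}}}}}}}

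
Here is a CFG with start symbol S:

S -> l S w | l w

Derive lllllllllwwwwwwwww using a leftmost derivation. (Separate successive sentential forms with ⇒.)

S⇒lSw⇒llSww⇒lllSwww⇒llllSwwww⇒lllllSwwwww⇒llllllSwwwwww⇒lllllllSwwwwwww⇒llllllllSwwwwwwww⇒lllllllllwwwwwwwww

S ⇒ lSw   [S -> l S w]
lSw ⇒ llSww   [S -> l S w]
llSww ⇒ lllSwww   [S -> l S w]
lllSwww ⇒ llllSwwww   [S -> l S w]
llllSwwww ⇒ lllllSwwwww   [S -> l S w]
lllllSwwwww ⇒ llllllSwwwwww   [S -> l S w]
llllllSwwwwww ⇒ lllllllSwwwwwww   [S -> l S w]
lllllllSwwwwwww ⇒ llllllllSwwwwwwww   [S -> l S w]
llllllllSwwwwwwww ⇒ lllllllllwwwwwwwww   [S -> l w]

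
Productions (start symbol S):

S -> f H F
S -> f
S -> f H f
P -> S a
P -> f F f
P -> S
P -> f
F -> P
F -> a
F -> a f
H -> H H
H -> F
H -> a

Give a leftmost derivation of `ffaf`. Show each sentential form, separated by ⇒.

S ⇒ fHf   [S -> f H f]
fHf ⇒ fHHf   [H -> H H]
fHHf ⇒ fFHf   [H -> F]
fFHf ⇒ fPHf   [F -> P]
fPHf ⇒ ffHf   [P -> f]
ffHf ⇒ ffaf   [H -> a]

S ⇒ fHf ⇒ fHHf ⇒ fFHf ⇒ fPHf ⇒ ffHf ⇒ ffaf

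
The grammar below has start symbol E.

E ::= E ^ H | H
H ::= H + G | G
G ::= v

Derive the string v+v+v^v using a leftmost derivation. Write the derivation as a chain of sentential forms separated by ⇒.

E ⇒ E^H   [E ::= E ^ H]
E^H ⇒ H^H   [E ::= H]
H^H ⇒ H+G^H   [H ::= H + G]
H+G^H ⇒ H+G+G^H   [H ::= H + G]
H+G+G^H ⇒ G+G+G^H   [H ::= G]
G+G+G^H ⇒ v+G+G^H   [G ::= v]
v+G+G^H ⇒ v+v+G^H   [G ::= v]
v+v+G^H ⇒ v+v+v^H   [G ::= v]
v+v+v^H ⇒ v+v+v^G   [H ::= G]
v+v+v^G ⇒ v+v+v^v   [G ::= v]

E⇒E^H⇒H^H⇒H+G^H⇒H+G+G^H⇒G+G+G^H⇒v+G+G^H⇒v+v+G^H⇒v+v+v^H⇒v+v+v^G⇒v+v+v^v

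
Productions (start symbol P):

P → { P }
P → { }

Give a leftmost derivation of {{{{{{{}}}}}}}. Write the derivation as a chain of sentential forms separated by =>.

P => {P}   [P → { P }]
{P} => {{P}}   [P → { P }]
{{P}} => {{{P}}}   [P → { P }]
{{{P}}} => {{{{P}}}}   [P → { P }]
{{{{P}}}} => {{{{{P}}}}}   [P → { P }]
{{{{{P}}}}} => {{{{{{P}}}}}}   [P → { P }]
{{{{{{P}}}}}} => {{{{{{{}}}}}}}   [P → { }]

P => {P} => {{P}} => {{{P}}} => {{{{P}}}} => {{{{{P}}}}} => {{{{{{P}}}}}} => {{{{{{{}}}}}}}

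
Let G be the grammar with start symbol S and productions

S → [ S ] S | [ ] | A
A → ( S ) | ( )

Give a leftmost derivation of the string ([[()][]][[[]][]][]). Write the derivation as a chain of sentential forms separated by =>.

S => A   [S → A]
A => (S)   [A → ( S )]
(S) => ([S]S)   [S → [ S ] S]
([S]S) => ([[S]S]S)   [S → [ S ] S]
([[S]S]S) => ([[A]S]S)   [S → A]
([[A]S]S) => ([[()]S]S)   [A → ( )]
([[()]S]S) => ([[()][]]S)   [S → [ ]]
([[()][]]S) => ([[()][]][S]S)   [S → [ S ] S]
([[()][]][S]S) => ([[()][]][[S]S]S)   [S → [ S ] S]
([[()][]][[S]S]S) => ([[()][]][[[]]S]S)   [S → [ ]]
([[()][]][[[]]S]S) => ([[()][]][[[]][]]S)   [S → [ ]]
([[()][]][[[]][]]S) => ([[()][]][[[]][]][])   [S → [ ]]

S => A => (S) => ([S]S) => ([[S]S]S) => ([[A]S]S) => ([[()]S]S) => ([[()][]]S) => ([[()][]][S]S) => ([[()][]][[S]S]S) => ([[()][]][[[]]S]S) => ([[()][]][[[]][]]S) => ([[()][]][[[]][]][])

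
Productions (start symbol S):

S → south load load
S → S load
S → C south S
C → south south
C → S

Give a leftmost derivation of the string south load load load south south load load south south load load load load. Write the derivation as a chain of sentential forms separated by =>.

S => S load => C south S load => S south S load => C south S south S load => S south S south S load => S load south S south S load => south load load load south S south S load => south load load load south south load load south S load => south load load load south south load load south S load load => south load load load south south load load south south load load load load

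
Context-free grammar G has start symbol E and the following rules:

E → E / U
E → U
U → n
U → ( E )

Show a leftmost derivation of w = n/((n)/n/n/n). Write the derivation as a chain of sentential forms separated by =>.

E => E/U => U/U => n/U => n/(E) => n/(E/U) => n/(E/U/U) => n/(E/U/U/U) => n/(U/U/U/U) => n/((E)/U/U/U) => n/((U)/U/U/U) => n/((n)/U/U/U) => n/((n)/n/U/U) => n/((n)/n/n/U) => n/((n)/n/n/n)

E => E/U   [E → E / U]
E/U => U/U   [E → U]
U/U => n/U   [U → n]
n/U => n/(E)   [U → ( E )]
n/(E) => n/(E/U)   [E → E / U]
n/(E/U) => n/(E/U/U)   [E → E / U]
n/(E/U/U) => n/(E/U/U/U)   [E → E / U]
n/(E/U/U/U) => n/(U/U/U/U)   [E → U]
n/(U/U/U/U) => n/((E)/U/U/U)   [U → ( E )]
n/((E)/U/U/U) => n/((U)/U/U/U)   [E → U]
n/((U)/U/U/U) => n/((n)/U/U/U)   [U → n]
n/((n)/U/U/U) => n/((n)/n/U/U)   [U → n]
n/((n)/n/U/U) => n/((n)/n/n/U)   [U → n]
n/((n)/n/n/U) => n/((n)/n/n/n)   [U → n]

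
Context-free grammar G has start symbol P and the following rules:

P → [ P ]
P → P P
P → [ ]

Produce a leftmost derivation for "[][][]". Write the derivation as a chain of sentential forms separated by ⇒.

P ⇒ PP ⇒ PPP ⇒ []PP ⇒ [][]P ⇒ [][][]

P ⇒ PP   [P → P P]
PP ⇒ PPP   [P → P P]
PPP ⇒ []PP   [P → [ ]]
[]PP ⇒ [][]P   [P → [ ]]
[][]P ⇒ [][][]   [P → [ ]]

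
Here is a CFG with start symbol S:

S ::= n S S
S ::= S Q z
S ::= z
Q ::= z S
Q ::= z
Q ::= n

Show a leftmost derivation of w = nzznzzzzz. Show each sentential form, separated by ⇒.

S ⇒ SQz ⇒ SQzQz ⇒ nSSQzQz ⇒ nzSQzQz ⇒ nzSQzQzQz ⇒ nzzQzQzQz ⇒ nzznzQzQz ⇒ nzznzzzQz ⇒ nzznzzzzz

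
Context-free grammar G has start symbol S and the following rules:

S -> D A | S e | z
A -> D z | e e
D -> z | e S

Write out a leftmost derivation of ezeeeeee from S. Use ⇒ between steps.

S⇒DA⇒eSA⇒eSeA⇒eSeeA⇒eDAeeA⇒ezAeeA⇒ezeeeeA⇒ezeeeeee

S ⇒ DA   [S -> D A]
DA ⇒ eSA   [D -> e S]
eSA ⇒ eSeA   [S -> S e]
eSeA ⇒ eSeeA   [S -> S e]
eSeeA ⇒ eDAeeA   [S -> D A]
eDAeeA ⇒ ezAeeA   [D -> z]
ezAeeA ⇒ ezeeeeA   [A -> e e]
ezeeeeA ⇒ ezeeeeee   [A -> e e]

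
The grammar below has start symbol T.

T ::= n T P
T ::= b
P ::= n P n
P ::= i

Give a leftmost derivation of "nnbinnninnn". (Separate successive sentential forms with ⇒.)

T ⇒ nTP ⇒ nnTPP ⇒ nnbPP ⇒ nnbiP ⇒ nnbinPn ⇒ nnbinnPnn ⇒ nnbinnnPnnn ⇒ nnbinnninnn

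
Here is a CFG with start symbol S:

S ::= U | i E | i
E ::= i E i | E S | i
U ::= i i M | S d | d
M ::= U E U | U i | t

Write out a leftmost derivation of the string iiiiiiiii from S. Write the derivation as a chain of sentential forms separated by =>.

S => iE => iES => iiEiS => iiESiS => iiESSiS => iiiEiSSiS => iiiiiSSiS => iiiiiiSiS => iiiiiiiiS => iiiiiiiii

S => iE   [S ::= i E]
iE => iES   [E ::= E S]
iES => iiEiS   [E ::= i E i]
iiEiS => iiESiS   [E ::= E S]
iiESiS => iiESSiS   [E ::= E S]
iiESSiS => iiiEiSSiS   [E ::= i E i]
iiiEiSSiS => iiiiiSSiS   [E ::= i]
iiiiiSSiS => iiiiiiSiS   [S ::= i]
iiiiiiSiS => iiiiiiiiS   [S ::= i]
iiiiiiiiS => iiiiiiiii   [S ::= i]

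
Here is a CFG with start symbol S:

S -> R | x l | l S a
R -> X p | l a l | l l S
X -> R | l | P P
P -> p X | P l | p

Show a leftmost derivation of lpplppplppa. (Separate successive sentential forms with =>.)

S => lSa => lRa => lXpa => lPPpa => lpXPpa => lpPPPpa => lppXPPpa => lpplPPpa => lpplpXPpa => lpplpPPPpa => lpplppPPpa => lpplpppXPpa => lpplppplPpa => lpplppplppa

S => lSa   [S -> l S a]
lSa => lRa   [S -> R]
lRa => lXpa   [R -> X p]
lXpa => lPPpa   [X -> P P]
lPPpa => lpXPpa   [P -> p X]
lpXPpa => lpPPPpa   [X -> P P]
lpPPPpa => lppXPPpa   [P -> p X]
lppXPPpa => lpplPPpa   [X -> l]
lpplPPpa => lpplpXPpa   [P -> p X]
lpplpXPpa => lpplpPPPpa   [X -> P P]
lpplpPPPpa => lpplppPPpa   [P -> p]
lpplppPPpa => lpplpppXPpa   [P -> p X]
lpplpppXPpa => lpplppplPpa   [X -> l]
lpplppplPpa => lpplppplppa   [P -> p]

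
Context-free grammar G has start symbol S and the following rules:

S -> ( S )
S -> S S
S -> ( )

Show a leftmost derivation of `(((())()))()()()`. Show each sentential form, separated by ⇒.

S⇒SS⇒SSS⇒SSSS⇒(S)SSS⇒((S))SSS⇒((SS))SSS⇒(((S)S))SSS⇒(((())S))SSS⇒(((())()))SSS⇒(((())()))()SS⇒(((())()))()()S⇒(((())()))()()()

S ⇒ SS   [S -> S S]
SS ⇒ SSS   [S -> S S]
SSS ⇒ SSSS   [S -> S S]
SSSS ⇒ (S)SSS   [S -> ( S )]
(S)SSS ⇒ ((S))SSS   [S -> ( S )]
((S))SSS ⇒ ((SS))SSS   [S -> S S]
((SS))SSS ⇒ (((S)S))SSS   [S -> ( S )]
(((S)S))SSS ⇒ (((())S))SSS   [S -> ( )]
(((())S))SSS ⇒ (((())()))SSS   [S -> ( )]
(((())()))SSS ⇒ (((())()))()SS   [S -> ( )]
(((())()))()SS ⇒ (((())()))()()S   [S -> ( )]
(((())()))()()S ⇒ (((())()))()()()   [S -> ( )]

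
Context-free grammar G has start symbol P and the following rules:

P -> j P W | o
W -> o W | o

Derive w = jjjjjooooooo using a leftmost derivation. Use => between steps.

P=>jPW=>jjPWW=>jjjPWWW=>jjjjPWWWW=>jjjjjPWWWWW=>jjjjjoWWWWW=>jjjjjooWWWWW=>jjjjjoooWWWW=>jjjjjooooWWW=>jjjjjoooooWW=>jjjjjooooooW=>jjjjjooooooo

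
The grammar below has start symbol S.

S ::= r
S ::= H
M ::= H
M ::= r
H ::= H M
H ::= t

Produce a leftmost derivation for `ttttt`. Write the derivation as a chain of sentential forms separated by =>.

S=>H=>HM=>tM=>tH=>tHM=>tHMM=>ttMM=>ttHM=>ttHMM=>tttMM=>tttHM=>ttttM=>ttttH=>ttttt

S => H   [S ::= H]
H => HM   [H ::= H M]
HM => tM   [H ::= t]
tM => tH   [M ::= H]
tH => tHM   [H ::= H M]
tHM => tHMM   [H ::= H M]
tHMM => ttMM   [H ::= t]
ttMM => ttHM   [M ::= H]
ttHM => ttHMM   [H ::= H M]
ttHMM => tttMM   [H ::= t]
tttMM => tttHM   [M ::= H]
tttHM => ttttM   [H ::= t]
ttttM => ttttH   [M ::= H]
ttttH => ttttt   [H ::= t]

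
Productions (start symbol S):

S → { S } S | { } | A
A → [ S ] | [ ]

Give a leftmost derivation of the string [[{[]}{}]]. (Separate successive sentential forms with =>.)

S => A   [S → A]
A => [S]   [A → [ S ]]
[S] => [A]   [S → A]
[A] => [[S]]   [A → [ S ]]
[[S]] => [[{S}S]]   [S → { S } S]
[[{S}S]] => [[{A}S]]   [S → A]
[[{A}S]] => [[{[]}S]]   [A → [ ]]
[[{[]}S]] => [[{[]}{}]]   [S → { }]

S=>A=>[S]=>[A]=>[[S]]=>[[{S}S]]=>[[{A}S]]=>[[{[]}S]]=>[[{[]}{}]]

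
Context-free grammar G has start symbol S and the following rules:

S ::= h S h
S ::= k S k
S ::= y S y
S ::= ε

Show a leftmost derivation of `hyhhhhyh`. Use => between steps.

S => hSh   [S ::= h S h]
hSh => hySyh   [S ::= y S y]
hySyh => hyhShyh   [S ::= h S h]
hyhShyh => hyhhShhyh   [S ::= h S h]
hyhhShhyh => hyhhhhyh   [S ::= ε]

S => hSh => hySyh => hyhShyh => hyhhShhyh => hyhhhhyh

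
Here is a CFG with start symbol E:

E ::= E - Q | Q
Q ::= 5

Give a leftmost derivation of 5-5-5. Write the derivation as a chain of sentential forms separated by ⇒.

E ⇒ E-Q   [E ::= E - Q]
E-Q ⇒ E-Q-Q   [E ::= E - Q]
E-Q-Q ⇒ Q-Q-Q   [E ::= Q]
Q-Q-Q ⇒ 5-Q-Q   [Q ::= 5]
5-Q-Q ⇒ 5-5-Q   [Q ::= 5]
5-5-Q ⇒ 5-5-5   [Q ::= 5]

E ⇒ E-Q ⇒ E-Q-Q ⇒ Q-Q-Q ⇒ 5-Q-Q ⇒ 5-5-Q ⇒ 5-5-5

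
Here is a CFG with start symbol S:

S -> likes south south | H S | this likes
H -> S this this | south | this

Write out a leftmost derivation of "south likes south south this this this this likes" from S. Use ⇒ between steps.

S ⇒ H S ⇒ S this this S ⇒ H S this this S ⇒ south S this this S ⇒ south likes south south this this S ⇒ south likes south south this this H S ⇒ south likes south south this this this S ⇒ south likes south south this this this this likes

S ⇒ H S   [S -> H S]
H S ⇒ S this this S   [H -> S this this]
S this this S ⇒ H S this this S   [S -> H S]
H S this this S ⇒ south S this this S   [H -> south]
south S this this S ⇒ south likes south south this this S   [S -> likes south south]
south likes south south this this S ⇒ south likes south south this this H S   [S -> H S]
south likes south south this this H S ⇒ south likes south south this this this S   [H -> this]
south likes south south this this this S ⇒ south likes south south this this this this likes   [S -> this likes]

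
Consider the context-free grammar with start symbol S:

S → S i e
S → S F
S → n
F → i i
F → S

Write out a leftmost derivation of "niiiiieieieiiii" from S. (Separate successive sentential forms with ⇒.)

S ⇒ SF ⇒ SFF ⇒ SieFF ⇒ SieieFF ⇒ SieieieFF ⇒ SFieieieFF ⇒ SFFieieieFF ⇒ nFFieieieFF ⇒ niiFieieieFF ⇒ niiiiieieieFF ⇒ niiiiieieieiiF ⇒ niiiiieieieiiii

S ⇒ SF   [S → S F]
SF ⇒ SFF   [S → S F]
SFF ⇒ SieFF   [S → S i e]
SieFF ⇒ SieieFF   [S → S i e]
SieieFF ⇒ SieieieFF   [S → S i e]
SieieieFF ⇒ SFieieieFF   [S → S F]
SFieieieFF ⇒ SFFieieieFF   [S → S F]
SFFieieieFF ⇒ nFFieieieFF   [S → n]
nFFieieieFF ⇒ niiFieieieFF   [F → i i]
niiFieieieFF ⇒ niiiiieieieFF   [F → i i]
niiiiieieieFF ⇒ niiiiieieieiiF   [F → i i]
niiiiieieieiiF ⇒ niiiiieieieiiii   [F → i i]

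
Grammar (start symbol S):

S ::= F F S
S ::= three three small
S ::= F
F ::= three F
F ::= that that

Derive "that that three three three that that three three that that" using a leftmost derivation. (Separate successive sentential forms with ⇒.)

S ⇒ F F S ⇒ that that F S ⇒ that that three F S ⇒ that that three three F S ⇒ that that three three three F S ⇒ that that three three three that that S ⇒ that that three three three that that F ⇒ that that three three three that that three F ⇒ that that three three three that that three three F ⇒ that that three three three that that three three that that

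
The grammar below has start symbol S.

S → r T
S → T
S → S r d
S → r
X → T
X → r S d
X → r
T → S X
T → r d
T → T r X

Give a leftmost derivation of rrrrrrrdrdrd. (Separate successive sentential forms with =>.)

S => Srd   [S → S r d]
Srd => Srdrd   [S → S r d]
Srdrd => Srdrdrd   [S → S r d]
Srdrdrd => rTrdrdrd   [S → r T]
rTrdrdrd => rTrXrdrdrd   [T → T r X]
rTrXrdrdrd => rSXrXrdrdrd   [T → S X]
rSXrXrdrdrd => rTXrXrdrdrd   [S → T]
rTXrXrdrdrd => rSXXrXrdrdrd   [T → S X]
rSXXrXrdrdrd => rrXXrXrdrdrd   [S → r]
rrXXrXrdrdrd => rrrXrXrdrdrd   [X → r]
rrrXrXrdrdrd => rrrrrXrdrdrd   [X → r]
rrrrrXrdrdrd => rrrrrrrdrdrd   [X → r]

S => Srd => Srdrd => Srdrdrd => rTrdrdrd => rTrXrdrdrd => rSXrXrdrdrd => rTXrXrdrdrd => rSXXrXrdrdrd => rrXXrXrdrdrd => rrrXrXrdrdrd => rrrrrXrdrdrd => rrrrrrrdrdrd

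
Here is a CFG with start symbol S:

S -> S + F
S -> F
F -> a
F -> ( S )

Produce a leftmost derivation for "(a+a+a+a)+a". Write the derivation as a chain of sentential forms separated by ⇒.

S ⇒ S+F ⇒ F+F ⇒ (S)+F ⇒ (S+F)+F ⇒ (S+F+F)+F ⇒ (S+F+F+F)+F ⇒ (F+F+F+F)+F ⇒ (a+F+F+F)+F ⇒ (a+a+F+F)+F ⇒ (a+a+a+F)+F ⇒ (a+a+a+a)+F ⇒ (a+a+a+a)+a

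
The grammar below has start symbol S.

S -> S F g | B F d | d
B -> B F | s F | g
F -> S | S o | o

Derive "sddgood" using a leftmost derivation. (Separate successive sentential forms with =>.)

S => BFd => sFFd => sSoFd => sSFgoFd => sdFgoFd => sdSgoFd => sddgoFd => sddgood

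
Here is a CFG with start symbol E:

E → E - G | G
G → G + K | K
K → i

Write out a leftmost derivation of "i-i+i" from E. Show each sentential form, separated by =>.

E => E-G   [E → E - G]
E-G => G-G   [E → G]
G-G => K-G   [G → K]
K-G => i-G   [K → i]
i-G => i-G+K   [G → G + K]
i-G+K => i-K+K   [G → K]
i-K+K => i-i+K   [K → i]
i-i+K => i-i+i   [K → i]

E=>E-G=>G-G=>K-G=>i-G=>i-G+K=>i-K+K=>i-i+K=>i-i+i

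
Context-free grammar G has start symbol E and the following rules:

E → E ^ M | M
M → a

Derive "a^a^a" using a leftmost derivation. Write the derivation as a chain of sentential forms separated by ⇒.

E⇒E^M⇒E^M^M⇒M^M^M⇒a^M^M⇒a^a^M⇒a^a^a

E ⇒ E^M   [E → E ^ M]
E^M ⇒ E^M^M   [E → E ^ M]
E^M^M ⇒ M^M^M   [E → M]
M^M^M ⇒ a^M^M   [M → a]
a^M^M ⇒ a^a^M   [M → a]
a^a^M ⇒ a^a^a   [M → a]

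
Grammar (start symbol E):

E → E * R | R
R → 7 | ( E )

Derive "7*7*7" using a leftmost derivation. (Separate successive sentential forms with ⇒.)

E ⇒ E*R   [E → E * R]
E*R ⇒ E*R*R   [E → E * R]
E*R*R ⇒ R*R*R   [E → R]
R*R*R ⇒ 7*R*R   [R → 7]
7*R*R ⇒ 7*7*R   [R → 7]
7*7*R ⇒ 7*7*7   [R → 7]

E ⇒ E*R ⇒ E*R*R ⇒ R*R*R ⇒ 7*R*R ⇒ 7*7*R ⇒ 7*7*7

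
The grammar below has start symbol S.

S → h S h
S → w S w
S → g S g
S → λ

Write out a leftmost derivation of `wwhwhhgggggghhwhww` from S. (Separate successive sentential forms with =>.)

S => wSw   [S → w S w]
wSw => wwSww   [S → w S w]
wwSww => wwhShww   [S → h S h]
wwhShww => wwhwSwhww   [S → w S w]
wwhwSwhww => wwhwhShwhww   [S → h S h]
wwhwhShwhww => wwhwhhShhwhww   [S → h S h]
wwhwhhShhwhww => wwhwhhgSghhwhww   [S → g S g]
wwhwhhgSghhwhww => wwhwhhggSgghhwhww   [S → g S g]
wwhwhhggSgghhwhww => wwhwhhgggSggghhwhww   [S → g S g]
wwhwhhgggSggghhwhww => wwhwhhgggggghhwhww   [S → λ]

S=>wSw=>wwSww=>wwhShww=>wwhwSwhww=>wwhwhShwhww=>wwhwhhShhwhww=>wwhwhhgSghhwhww=>wwhwhhggSgghhwhww=>wwhwhhgggSggghhwhww=>wwhwhhgggggghhwhww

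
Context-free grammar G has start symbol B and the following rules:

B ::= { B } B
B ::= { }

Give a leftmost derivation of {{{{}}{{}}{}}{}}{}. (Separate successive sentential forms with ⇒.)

B⇒{B}B⇒{{B}B}B⇒{{{B}B}B}B⇒{{{{}}B}B}B⇒{{{{}}{B}B}B}B⇒{{{{}}{{}}B}B}B⇒{{{{}}{{}}{}}B}B⇒{{{{}}{{}}{}}{}}B⇒{{{{}}{{}}{}}{}}{}

B ⇒ {B}B   [B ::= { B } B]
{B}B ⇒ {{B}B}B   [B ::= { B } B]
{{B}B}B ⇒ {{{B}B}B}B   [B ::= { B } B]
{{{B}B}B}B ⇒ {{{{}}B}B}B   [B ::= { }]
{{{{}}B}B}B ⇒ {{{{}}{B}B}B}B   [B ::= { B } B]
{{{{}}{B}B}B}B ⇒ {{{{}}{{}}B}B}B   [B ::= { }]
{{{{}}{{}}B}B}B ⇒ {{{{}}{{}}{}}B}B   [B ::= { }]
{{{{}}{{}}{}}B}B ⇒ {{{{}}{{}}{}}{}}B   [B ::= { }]
{{{{}}{{}}{}}{}}B ⇒ {{{{}}{{}}{}}{}}{}   [B ::= { }]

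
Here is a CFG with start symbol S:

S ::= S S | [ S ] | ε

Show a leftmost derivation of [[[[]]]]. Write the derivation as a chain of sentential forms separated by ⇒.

S ⇒ SS   [S ::= S S]
SS ⇒ SSS   [S ::= S S]
SSS ⇒ [S]SS   [S ::= [ S ]]
[S]SS ⇒ [[S]]SS   [S ::= [ S ]]
[[S]]SS ⇒ [[[S]]]SS   [S ::= [ S ]]
[[[S]]]SS ⇒ [[[[S]]]]SS   [S ::= [ S ]]
[[[[S]]]]SS ⇒ [[[[]]]]SS   [S ::= ε]
[[[[]]]]SS ⇒ [[[[]]]]S   [S ::= ε]
[[[[]]]]S ⇒ [[[[]]]]   [S ::= ε]

S ⇒ SS ⇒ SSS ⇒ [S]SS ⇒ [[S]]SS ⇒ [[[S]]]SS ⇒ [[[[S]]]]SS ⇒ [[[[]]]]SS ⇒ [[[[]]]]S ⇒ [[[[]]]]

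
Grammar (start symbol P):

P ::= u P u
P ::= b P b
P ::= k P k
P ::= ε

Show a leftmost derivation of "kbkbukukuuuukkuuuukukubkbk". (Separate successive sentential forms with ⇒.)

P ⇒ kPk ⇒ kbPbk ⇒ kbkPkbk ⇒ kbkbPbkbk ⇒ kbkbuPubkbk ⇒ kbkbukPkubkbk ⇒ kbkbukuPukubkbk ⇒ kbkbukukPkukubkbk ⇒ kbkbukukuPukukubkbk ⇒ kbkbukukuuPuukukubkbk ⇒ kbkbukukuuuPuuukukubkbk ⇒ kbkbukukuuuuPuuuukukubkbk ⇒ kbkbukukuuuukPkuuuukukubkbk ⇒ kbkbukukuuuukkuuuukukubkbk

P ⇒ kPk   [P ::= k P k]
kPk ⇒ kbPbk   [P ::= b P b]
kbPbk ⇒ kbkPkbk   [P ::= k P k]
kbkPkbk ⇒ kbkbPbkbk   [P ::= b P b]
kbkbPbkbk ⇒ kbkbuPubkbk   [P ::= u P u]
kbkbuPubkbk ⇒ kbkbukPkubkbk   [P ::= k P k]
kbkbukPkubkbk ⇒ kbkbukuPukubkbk   [P ::= u P u]
kbkbukuPukubkbk ⇒ kbkbukukPkukubkbk   [P ::= k P k]
kbkbukukPkukubkbk ⇒ kbkbukukuPukukubkbk   [P ::= u P u]
kbkbukukuPukukubkbk ⇒ kbkbukukuuPuukukubkbk   [P ::= u P u]
kbkbukukuuPuukukubkbk ⇒ kbkbukukuuuPuuukukubkbk   [P ::= u P u]
kbkbukukuuuPuuukukubkbk ⇒ kbkbukukuuuuPuuuukukubkbk   [P ::= u P u]
kbkbukukuuuuPuuuukukubkbk ⇒ kbkbukukuuuukPkuuuukukubkbk   [P ::= k P k]
kbkbukukuuuukPkuuuukukubkbk ⇒ kbkbukukuuuukkuuuukukubkbk   [P ::= ε]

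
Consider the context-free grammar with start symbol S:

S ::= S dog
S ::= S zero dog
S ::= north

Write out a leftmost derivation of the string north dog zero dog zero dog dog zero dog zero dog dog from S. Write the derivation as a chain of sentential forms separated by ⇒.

S ⇒ S dog ⇒ S zero dog dog ⇒ S zero dog zero dog dog ⇒ S dog zero dog zero dog dog ⇒ S zero dog dog zero dog zero dog dog ⇒ S zero dog zero dog dog zero dog zero dog dog ⇒ S dog zero dog zero dog dog zero dog zero dog dog ⇒ north dog zero dog zero dog dog zero dog zero dog dog

S ⇒ S dog   [S ::= S dog]
S dog ⇒ S zero dog dog   [S ::= S zero dog]
S zero dog dog ⇒ S zero dog zero dog dog   [S ::= S zero dog]
S zero dog zero dog dog ⇒ S dog zero dog zero dog dog   [S ::= S dog]
S dog zero dog zero dog dog ⇒ S zero dog dog zero dog zero dog dog   [S ::= S zero dog]
S zero dog dog zero dog zero dog dog ⇒ S zero dog zero dog dog zero dog zero dog dog   [S ::= S zero dog]
S zero dog zero dog dog zero dog zero dog dog ⇒ S dog zero dog zero dog dog zero dog zero dog dog   [S ::= S dog]
S dog zero dog zero dog dog zero dog zero dog dog ⇒ north dog zero dog zero dog dog zero dog zero dog dog   [S ::= north]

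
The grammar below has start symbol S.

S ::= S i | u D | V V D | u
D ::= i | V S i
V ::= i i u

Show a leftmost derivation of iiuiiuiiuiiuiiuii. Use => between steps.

S => VVD => iiuVD => iiuiiuD => iiuiiuVSi => iiuiiuiiuSi => iiuiiuiiuVVDi => iiuiiuiiuiiuVDi => iiuiiuiiuiiuiiuDi => iiuiiuiiuiiuiiuii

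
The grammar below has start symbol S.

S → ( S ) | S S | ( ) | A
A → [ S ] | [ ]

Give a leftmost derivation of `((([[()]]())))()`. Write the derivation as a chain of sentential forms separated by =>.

S => SS => (S)S => ((S))S => (((S)))S => (((SS)))S => (((AS)))S => ((([S]S)))S => ((([A]S)))S => ((([[S]]S)))S => ((([[()]]S)))S => ((([[()]]())))S => ((([[()]]())))()

S => SS   [S → S S]
SS => (S)S   [S → ( S )]
(S)S => ((S))S   [S → ( S )]
((S))S => (((S)))S   [S → ( S )]
(((S)))S => (((SS)))S   [S → S S]
(((SS)))S => (((AS)))S   [S → A]
(((AS)))S => ((([S]S)))S   [A → [ S ]]
((([S]S)))S => ((([A]S)))S   [S → A]
((([A]S)))S => ((([[S]]S)))S   [A → [ S ]]
((([[S]]S)))S => ((([[()]]S)))S   [S → ( )]
((([[()]]S)))S => ((([[()]]())))S   [S → ( )]
((([[()]]())))S => ((([[()]]())))()   [S → ( )]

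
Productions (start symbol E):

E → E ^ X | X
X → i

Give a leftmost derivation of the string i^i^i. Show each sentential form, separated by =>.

E=>E^X=>E^X^X=>X^X^X=>i^X^X=>i^i^X=>i^i^i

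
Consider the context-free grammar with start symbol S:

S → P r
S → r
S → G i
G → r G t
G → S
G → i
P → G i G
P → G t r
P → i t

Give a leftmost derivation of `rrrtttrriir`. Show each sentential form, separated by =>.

S => Pr   [S → P r]
Pr => GiGr   [P → G i G]
GiGr => SiGr   [G → S]
SiGr => PriGr   [S → P r]
PriGr => GtrriGr   [P → G t r]
GtrriGr => rGttrriGr   [G → r G t]
rGttrriGr => rrGtttrriGr   [G → r G t]
rrGtttrriGr => rrStttrriGr   [G → S]
rrStttrriGr => rrrtttrriGr   [S → r]
rrrtttrriGr => rrrtttrriir   [G → i]

S => Pr => GiGr => SiGr => PriGr => GtrriGr => rGttrriGr => rrGtttrriGr => rrStttrriGr => rrrtttrriGr => rrrtttrriir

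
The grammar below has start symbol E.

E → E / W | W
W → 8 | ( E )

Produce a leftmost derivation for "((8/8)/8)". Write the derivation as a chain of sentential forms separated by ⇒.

E ⇒ W   [E → W]
W ⇒ (E)   [W → ( E )]
(E) ⇒ (E/W)   [E → E / W]
(E/W) ⇒ (W/W)   [E → W]
(W/W) ⇒ ((E)/W)   [W → ( E )]
((E)/W) ⇒ ((E/W)/W)   [E → E / W]
((E/W)/W) ⇒ ((W/W)/W)   [E → W]
((W/W)/W) ⇒ ((8/W)/W)   [W → 8]
((8/W)/W) ⇒ ((8/8)/W)   [W → 8]
((8/8)/W) ⇒ ((8/8)/8)   [W → 8]

E ⇒ W ⇒ (E) ⇒ (E/W) ⇒ (W/W) ⇒ ((E)/W) ⇒ ((E/W)/W) ⇒ ((W/W)/W) ⇒ ((8/W)/W) ⇒ ((8/8)/W) ⇒ ((8/8)/8)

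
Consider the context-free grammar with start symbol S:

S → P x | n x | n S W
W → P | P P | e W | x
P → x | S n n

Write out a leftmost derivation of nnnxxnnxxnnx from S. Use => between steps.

S => Px   [S → P x]
Px => Snnx   [P → S n n]
Snnx => nSWnnx   [S → n S W]
nSWnnx => nPxWnnx   [S → P x]
nPxWnnx => nSnnxWnnx   [P → S n n]
nSnnxWnnx => nnSWnnxWnnx   [S → n S W]
nnSWnnxWnnx => nnnxWnnxWnnx   [S → n x]
nnnxWnnxWnnx => nnnxxnnxWnnx   [W → x]
nnnxxnnxWnnx => nnnxxnnxxnnx   [W → x]

S=>Px=>Snnx=>nSWnnx=>nPxWnnx=>nSnnxWnnx=>nnSWnnxWnnx=>nnnxWnnxWnnx=>nnnxxnnxWnnx=>nnnxxnnxxnnx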